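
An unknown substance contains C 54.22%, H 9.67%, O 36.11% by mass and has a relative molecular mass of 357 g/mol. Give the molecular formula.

Assume 100 g: 54.22 g C, 9.67 g H, 36.11 g O.
Moles — C: 54.22 / 12.01 = 4.515 mol; H: 9.67 / 1.008 = 9.593 mol; O: 36.11 / 16.00 = 2.257 mol
Ratios (÷ 2.257): C 2.000, H 4.251, O 1.000
Multiply by 4: C 8.00, H 17.00, O 4.00 → C8H17O4
Empirical-formula mass = 177.22 g/mol
n = 357 / 177.22 = 2.01 ≈ 2
Molecular formula = (C8H17O4)×2 = C16H34O8

C16H34O8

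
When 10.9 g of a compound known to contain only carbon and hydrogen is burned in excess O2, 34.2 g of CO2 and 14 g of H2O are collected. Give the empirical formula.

CH2

mol C = 34.2 / 44.01 = 0.7771; mass C = 0.7771 × 12.01 = 9.333 g
mol H = 2 × (14 / 18.02) = 1.554; mass H = 1.554 × 1.008 = 1.566 g
Ratios (÷ 0.7771): C 1.000, H 2.000
≈ 1:2 → CH2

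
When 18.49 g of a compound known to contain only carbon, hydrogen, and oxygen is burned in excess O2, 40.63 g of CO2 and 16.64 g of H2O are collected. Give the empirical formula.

C8H16O3

mol C = 40.63 / 44.01 = 0.9232; mass C = 0.9232 × 12.01 = 11.09 g
mol H = 2 × (16.64 / 18.02) = 1.847; mass H = 1.847 × 1.008 = 1.862 g
mass O = 18.49 − (12.95) = 5.541 g → mol O = 0.3463
Smallest is O at 0.3463 mol; normalising gives C 2.666, H 5.333, O 1.000
×3: C 8.00, H 16.00, O 3.00 → C8H16O3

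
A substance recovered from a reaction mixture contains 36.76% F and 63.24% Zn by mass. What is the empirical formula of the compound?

Assume 100 g: 36.76 g F, 63.24 g Zn.
Moles — F: 36.76 / 19.00 = 1.935 mol; Zn: 63.24 / 65.38 = 0.9673 mol
Divide by the smallest (0.9673 mol Zn): F 2.000, Zn 1.000
→ F2Zn

F2Zn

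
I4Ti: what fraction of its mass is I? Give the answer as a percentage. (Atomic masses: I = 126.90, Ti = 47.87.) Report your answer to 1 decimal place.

Molar mass = 4(126.90) + 1(47.87) = 555.470 g/mol
Mass of I per mole = 4 × 126.90 = 507.600 g
% I = 507.600 / 555.470 × 100 = 91.4%

91.4%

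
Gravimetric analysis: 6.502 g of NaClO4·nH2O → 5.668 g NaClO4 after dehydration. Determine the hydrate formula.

NaClO4·H2O

Mass of water lost = 6.502 − 5.668 = 0.834 g → 0.834 / 18.02 = 0.04628 mol H2O
Molar mass of NaClO4 = 122.44 g/mol → mol NaClO4 = 5.668 / 122.44 = 0.04629
n = 0.04628 / 0.04629 = 1.00 ≈ 1 → NaClO4·H2O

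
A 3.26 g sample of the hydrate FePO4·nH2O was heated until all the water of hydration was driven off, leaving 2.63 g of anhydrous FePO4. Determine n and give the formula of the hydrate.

FePO4·2H2O

Mass of water lost = 3.26 − 2.63 = 0.63 g → 0.63 / 18.02 = 0.03496 mol H2O
Molar mass of FePO4 = 150.82 g/mol → mol FePO4 = 2.63 / 150.82 = 0.01744
n = 0.03496 / 0.01744 = 2.00 ≈ 2 → FePO4·2H2O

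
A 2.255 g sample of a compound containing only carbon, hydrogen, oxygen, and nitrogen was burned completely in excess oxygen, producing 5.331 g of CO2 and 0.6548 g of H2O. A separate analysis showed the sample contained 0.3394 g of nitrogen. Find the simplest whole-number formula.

mol C = 5.331 / 44.01 = 0.1211; mass C = 0.1211 × 12.01 = 1.455 g
mol H = 2 × (0.6548 / 18.02) = 0.07267; mass H = 0.07267 × 1.008 = 0.07326 g
mol N = 0.3394 / 14.01 = 0.02423
mass O = 2.255 − (1.867) = 0.3876 g → mol O = 0.02422
Ratios (÷ 0.02422): C 5.001, H 3.000, N 1.000, O 1.000
≈ 5:3:1:1 → C5H3NO

C5H3NO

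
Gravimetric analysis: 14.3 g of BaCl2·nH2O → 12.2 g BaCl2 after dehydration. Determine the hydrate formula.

Mass of water lost = 14.3 − 12.2 = 2.1 g → 2.1 / 18.02 = 0.1165 mol H2O
Molar mass of BaCl2 = 208.23 g/mol → mol BaCl2 = 12.2 / 208.23 = 0.05859
n = 0.1165 / 0.05859 = 1.99 ≈ 2 → BaCl2·2H2O

BaCl2·2H2O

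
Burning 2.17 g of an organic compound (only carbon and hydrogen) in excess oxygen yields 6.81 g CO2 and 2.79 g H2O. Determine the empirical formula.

CH2

mol C = 6.81 / 44.01 = 0.1547; mass C = 0.1547 × 12.01 = 1.858 g
mol H = 2 × (2.79 / 18.02) = 0.3097; mass H = 0.3097 × 1.008 = 0.3121 g
Smallest is C at 0.1547 mol; normalising gives C 1.000, H 2.001
Ratio ≈ 1:2, so the empirical formula is CH2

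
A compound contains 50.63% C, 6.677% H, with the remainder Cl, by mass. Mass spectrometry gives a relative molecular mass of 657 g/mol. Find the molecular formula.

C28H44Cl8

Assume 100 g: 50.63 g C, 6.677 g H, 42.693 g Cl.
C: 50.63 g ÷ 12.01 g/mol = 4.216 mol
H: 6.677 g ÷ 1.008 g/mol = 6.624 mol
Cl: 42.693 g ÷ 35.45 g/mol = 1.204 mol
Smallest is Cl at 1.204 mol; normalising gives C 3.500, H 5.500, Cl 1.000
Scaling by 2: C 7.00, H 11.00, Cl 2.00 → C7H11Cl2
Empirical-formula mass = 166.06 g/mol
n = 657 / 166.06 = 3.96 ≈ 4
Molecular formula = (C7H11Cl2)×4 = C28H44Cl8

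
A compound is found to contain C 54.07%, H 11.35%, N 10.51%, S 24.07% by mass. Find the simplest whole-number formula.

C6H15NS

Assume 100 g: 54.07 g C, 11.35 g H, 10.51 g N, 24.07 g S.
C: 54.07 g ÷ 12.01 g/mol = 4.502 mol
H: 11.35 g ÷ 1.008 g/mol = 11.26 mol
N: 10.51 g ÷ 14.01 g/mol = 0.7502 mol
S: 24.07 g ÷ 32.07 g/mol = 0.7505 mol
Ratios (÷ 0.7502): C 6.001, H 15.010, N 1.000, S 1.000
Ratio ≈ 6:15:1:1, so the empirical formula is C6H15NS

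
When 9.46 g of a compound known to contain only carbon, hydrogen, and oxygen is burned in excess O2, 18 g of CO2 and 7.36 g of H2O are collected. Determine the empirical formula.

mol C = 18 / 44.01 = 0.4090; mass C = 0.4090 × 12.01 = 4.912 g
mol H = 2 × (7.36 / 18.02) = 0.8169; mass H = 0.8169 × 1.008 = 0.8234 g
mass O = 9.46 − (5.735) = 3.725 g → mol O = 0.2328
Divide by the smallest (0.2328 mol O): C 1.757, H 3.509, O 1.000
Scaling by 4: C 7.03, H 14.04, O 4.00 → C7H14O4

C7H14O4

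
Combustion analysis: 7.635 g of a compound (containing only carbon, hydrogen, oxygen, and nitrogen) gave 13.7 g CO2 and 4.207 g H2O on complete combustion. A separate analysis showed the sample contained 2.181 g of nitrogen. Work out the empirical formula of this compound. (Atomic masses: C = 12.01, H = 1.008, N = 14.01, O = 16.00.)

C4H6N2O

mol C = 13.7 / 44.01 = 0.3113; mass C = 0.3113 × 12.01 = 3.739 g
mol H = 2 × (4.207 / 18.02) = 0.4669; mass H = 0.4669 × 1.008 = 0.4707 g
mol N = 2.181 / 14.01 = 0.1557
mass O = 7.635 − (6.390) = 1.245 g → mol O = 0.07779
Smallest is O at 0.07779 mol; normalising gives C 4.001, H 6.002, N 2.001, O 1.000
→ C4H6N2O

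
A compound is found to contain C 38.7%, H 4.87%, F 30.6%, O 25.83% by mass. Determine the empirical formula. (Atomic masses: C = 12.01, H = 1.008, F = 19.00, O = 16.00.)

C2H3FO

Assume 100 g: 38.7 g C, 4.87 g H, 30.6 g F, 25.83 g O.
Moles — C: 38.7 / 12.01 = 3.222 mol; H: 4.87 / 1.008 = 4.831 mol; F: 30.6 / 19.00 = 1.611 mol; O: 25.83 / 16.00 = 1.614 mol
Smallest is F at 1.611 mol; normalising gives C 2.001, H 3.000, F 1.000, O 1.002
Ratio ≈ 2:3:1:1, so the empirical formula is C2H3FO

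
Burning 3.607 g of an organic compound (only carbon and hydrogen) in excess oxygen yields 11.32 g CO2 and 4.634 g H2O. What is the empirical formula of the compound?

CH2

mol C = 11.32 / 44.01 = 0.2572; mass C = 0.2572 × 12.01 = 3.089 g
mol H = 2 × (4.634 / 18.02) = 0.5143; mass H = 0.5143 × 1.008 = 0.5184 g
Divide by the smallest (0.2572 mol C): C 1.000, H 2.000
≈ 1:2 → CH2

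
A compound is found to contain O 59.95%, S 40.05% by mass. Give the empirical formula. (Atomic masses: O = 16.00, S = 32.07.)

Assume 100 g: 59.95 g O, 40.05 g S.
n(O) = 59.95/16.00 = 3.747, n(S) = 40.05/32.07 = 1.249
Ratios (÷ 1.249): O 3.000, S 1.000
→ O3S

O3S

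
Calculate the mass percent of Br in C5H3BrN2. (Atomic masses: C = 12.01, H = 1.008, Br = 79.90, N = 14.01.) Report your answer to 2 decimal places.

46.73%

Molar mass = 5(12.01) + 3(1.008) + 1(79.90) + 2(14.01) = 170.994 g/mol
Mass of Br per mole = 1 × 79.90 = 79.900 g
% Br = 79.900 / 170.994 × 100 = 46.73%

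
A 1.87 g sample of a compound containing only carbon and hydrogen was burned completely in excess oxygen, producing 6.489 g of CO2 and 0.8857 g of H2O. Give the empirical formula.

mol C = 6.489 / 44.01 = 0.1474; mass C = 0.1474 × 12.01 = 1.771 g
mol H = 2 × (0.8857 / 18.02) = 0.09830; mass H = 0.09830 × 1.008 = 0.09909 g
Smallest is H at 0.0983 mol; normalising gives C 1.500, H 1.000
×2: C 3.00, H 2.00 → C3H2

C3H2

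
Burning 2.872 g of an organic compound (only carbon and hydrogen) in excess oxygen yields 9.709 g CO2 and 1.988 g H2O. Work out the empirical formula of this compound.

mol C = 9.709 / 44.01 = 0.2206; mass C = 0.2206 × 12.01 = 2.650 g
mol H = 2 × (1.988 / 18.02) = 0.2206; mass H = 0.2206 × 1.008 = 0.2224 g
Ratios (÷ 0.2206): C 1.000, H 1.000
≈ 1:1 → CH

CH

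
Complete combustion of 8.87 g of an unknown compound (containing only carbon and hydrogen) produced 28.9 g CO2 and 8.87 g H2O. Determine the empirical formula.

mol C = 28.9 / 44.01 = 0.6567; mass C = 0.6567 × 12.01 = 7.887 g
mol H = 2 × (8.87 / 18.02) = 0.9845; mass H = 0.9845 × 1.008 = 0.9923 g
Divide by the smallest (0.6567 mol C): C 1.000, H 1.499
×2: C 2.00, H 3.00 → C2H3

C2H3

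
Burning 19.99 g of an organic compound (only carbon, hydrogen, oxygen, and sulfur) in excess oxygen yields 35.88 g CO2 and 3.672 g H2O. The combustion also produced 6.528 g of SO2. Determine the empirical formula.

mol C = 35.88 / 44.01 = 0.8153; mass C = 0.8153 × 12.01 = 9.791 g
mol H = 2 × (3.672 / 18.02) = 0.4075; mass H = 0.4075 × 1.008 = 0.4108 g
mol S = 6.528 / 64.07 = 0.1019; mass S = 3.268 g
mass O = 19.99 − (13.47) = 6.520 g → mol O = 0.4075
Ratios (÷ 0.1019): C 8.002, H 4.000, O 4.000, S 1.000
Ratio ≈ 8:4:4:1, so the empirical formula is C8H4O4S

C8H4O4S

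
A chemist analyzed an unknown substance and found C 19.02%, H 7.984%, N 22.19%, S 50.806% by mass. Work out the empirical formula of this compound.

CH5NS

Assume 100 g: 19.02 g C, 7.984 g H, 22.19 g N, 50.806 g S.
C: 19.02 g ÷ 12.01 g/mol = 1.584 mol
H: 7.984 g ÷ 1.008 g/mol = 7.921 mol
N: 22.19 g ÷ 14.01 g/mol = 1.584 mol
S: 50.806 g ÷ 32.07 g/mol = 1.584 mol
Ratios (÷ 1.584): C 1.000, H 5.001, N 1.000, S 1.000
Ratio ≈ 1:5:1:1, so the empirical formula is CH5NS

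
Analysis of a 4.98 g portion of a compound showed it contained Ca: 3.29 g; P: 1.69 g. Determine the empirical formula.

n(Ca) = 3.29/40.08 = 0.08209, n(P) = 1.69/30.97 = 0.05457
Divide by the smallest (0.05457 mol P): Ca 1.504, P 1.000
Multiply by 2: Ca 3.01, P 2.00 → Ca3P2

Ca3P2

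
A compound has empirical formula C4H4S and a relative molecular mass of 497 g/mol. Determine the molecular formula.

Empirical-formula mass = 84.14 g/mol
n = 497 / 84.14 = 5.91 ≈ 6
Molecular formula = (C4H4S)6 = C24H24S6

C24H24S6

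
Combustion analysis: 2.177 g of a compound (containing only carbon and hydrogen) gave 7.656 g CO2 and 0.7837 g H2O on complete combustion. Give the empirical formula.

C2H

mol C = 7.656 / 44.01 = 0.1740; mass C = 0.1740 × 12.01 = 2.089 g
mol H = 2 × (0.7837 / 18.02) = 0.08698; mass H = 0.08698 × 1.008 = 0.08768 g
Divide by the smallest (0.08698 mol H): C 2.000, H 1.000
→ C2H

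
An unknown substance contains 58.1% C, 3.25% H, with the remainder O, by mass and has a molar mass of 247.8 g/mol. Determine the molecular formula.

Assume 100 g: 58.1 g C, 3.25 g H, 38.65 g O.
n(C) = 58.1/12.01 = 4.838, n(H) = 3.25/1.008 = 3.224, n(O) = 38.65/16.00 = 2.416
Ratios (÷ 2.416): C 2.003, H 1.335, O 1.000
×3: C 6.01, H 4.00, O 3.00 → C6H4O3
Empirical-formula mass = 124.09 g/mol
n = 247.8 / 124.09 = 2.00 ≈ 2
Molecular formula = (C6H4O3)×2 = C12H8O6

C12H8O6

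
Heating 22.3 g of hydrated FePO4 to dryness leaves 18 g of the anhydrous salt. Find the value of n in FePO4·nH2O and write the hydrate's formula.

FePO4·2H2O

Mass of water lost = 22.3 − 18 = 4.3 g → 4.3 / 18.02 = 0.2386 mol H2O
Molar mass of FePO4 = 150.82 g/mol → mol FePO4 = 18 / 150.82 = 0.1193
n = 0.2386 / 0.1193 = 2.00 ≈ 2 → FePO4·2H2O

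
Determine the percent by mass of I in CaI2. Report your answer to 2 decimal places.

Molar mass = 1(40.08) + 2(126.90) = 293.880 g/mol
Mass of I per mole = 2 × 126.90 = 253.800 g
% I = 253.800 / 293.880 × 100 = 86.36%

86.36%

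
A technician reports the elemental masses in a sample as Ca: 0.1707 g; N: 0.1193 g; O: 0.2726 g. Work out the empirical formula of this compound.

n(Ca) = 0.1707/40.08 = 0.004259, n(N) = 0.1193/14.01 = 0.008515, n(O) = 0.2726/16.00 = 0.01704
Smallest is Ca at 0.004259 mol; normalising gives Ca 1.000, N 1.999, O 4.000
Ratio ≈ 1:2:4, so the empirical formula is CaN2O4

CaN2O4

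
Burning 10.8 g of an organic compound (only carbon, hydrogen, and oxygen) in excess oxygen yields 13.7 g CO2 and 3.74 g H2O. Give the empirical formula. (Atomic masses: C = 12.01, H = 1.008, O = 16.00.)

mol C = 13.7 / 44.01 = 0.3113; mass C = 0.3113 × 12.01 = 3.739 g
mol H = 2 × (3.74 / 18.02) = 0.4151; mass H = 0.4151 × 1.008 = 0.4184 g
mass O = 10.8 − (4.157) = 6.643 g → mol O = 0.4152
Smallest is C at 0.3113 mol; normalising gives C 1.000, H 1.333, O 1.334
Multiply by 3: C 3.00, H 4.00, O 4.00 → C3H4O4

C3H4O4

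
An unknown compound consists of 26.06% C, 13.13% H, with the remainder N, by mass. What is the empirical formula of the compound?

Assume 100 g: 26.06 g C, 13.13 g H, 60.81 g N.
n(C) = 26.06/12.01 = 2.17, n(H) = 13.13/1.008 = 13.03, n(N) = 60.81/14.01 = 4.34
Smallest is C at 2.17 mol; normalising gives C 1.000, H 6.003, N 2.000
≈ 1:6:2 → CH6N2

CH6N2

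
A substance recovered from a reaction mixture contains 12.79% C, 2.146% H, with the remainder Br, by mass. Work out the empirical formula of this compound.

CH2Br

Assume 100 g: 12.79 g C, 2.146 g H, 85.064 g Br.
Moles — C: 12.79 / 12.01 = 1.065 mol; H: 2.146 / 1.008 = 2.129 mol; Br: 85.064 / 79.90 = 1.065 mol
Smallest is Br at 1.065 mol; normalising gives C 1.000, H 2.000, Br 1.000
Ratio ≈ 1:2:1, so the empirical formula is CH2Br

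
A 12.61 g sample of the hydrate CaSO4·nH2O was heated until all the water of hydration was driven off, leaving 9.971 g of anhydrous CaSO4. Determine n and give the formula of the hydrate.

Mass of water lost = 12.61 − 9.971 = 2.639 g → 2.639 / 18.02 = 0.1464 mol H2O
Molar mass of CaSO4 = 136.15 g/mol → mol CaSO4 = 9.971 / 136.15 = 0.07324
n = 0.1464 / 0.07324 = 2.00 ≈ 2 → CaSO4·2H2O

CaSO4·2H2O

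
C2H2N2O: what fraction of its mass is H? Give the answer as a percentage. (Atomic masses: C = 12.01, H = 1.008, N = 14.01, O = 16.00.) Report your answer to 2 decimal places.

2.88%

Molar mass = 2(12.01) + 2(1.008) + 2(14.01) + 1(16.00) = 70.056 g/mol
Mass of H per mole = 2 × 1.008 = 2.016 g
% H = 2.016 / 70.056 × 100 = 2.88%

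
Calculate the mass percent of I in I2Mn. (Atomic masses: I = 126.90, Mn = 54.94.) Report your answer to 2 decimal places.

Molar mass = 2(126.90) + 1(54.94) = 308.740 g/mol
Mass of I per mole = 2 × 126.90 = 253.800 g
% I = 253.800 / 308.740 × 100 = 82.21%

82.21%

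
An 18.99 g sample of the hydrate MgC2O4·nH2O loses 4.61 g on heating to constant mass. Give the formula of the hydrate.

MgC2O4·2H2O

Mass of anhydrous MgC2O4 = 18.99 − 4.61 = 14.38 g
mol H2O = 4.61 / 18.02 = 0.2558
Molar mass of MgC2O4 = 112.33 g/mol → mol MgC2O4 = 14.38 / 112.33 = 0.128
n = 0.2558 / 0.128 = 2.00 ≈ 2 → MgC2O4·2H2O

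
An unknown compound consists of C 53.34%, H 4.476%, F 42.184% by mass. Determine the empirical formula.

Assume 100 g: 53.34 g C, 4.476 g H, 42.184 g F.
n(C) = 53.34/12.01 = 4.441, n(H) = 4.476/1.008 = 4.44, n(F) = 42.184/19.00 = 2.22
Divide by the smallest (2.22 mol F): C 2.000, H 2.000, F 1.000
Ratio ≈ 2:2:1, so the empirical formula is C2H2F

C2H2F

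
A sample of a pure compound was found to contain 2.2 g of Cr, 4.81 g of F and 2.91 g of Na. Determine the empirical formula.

CrF6Na3

n(Cr) = 2.2/52.00 = 0.04231, n(F) = 4.81/19.00 = 0.2532, n(Na) = 2.91/22.99 = 0.1266
Divide by the smallest (0.04231 mol Cr): Cr 1.000, F 5.984, Na 2.992
→ CrF6Na3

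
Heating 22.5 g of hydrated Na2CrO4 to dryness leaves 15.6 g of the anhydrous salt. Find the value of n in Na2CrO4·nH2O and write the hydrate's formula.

Mass of water lost = 22.5 − 15.6 = 6.9 g → 6.9 / 18.02 = 0.3829 mol H2O
Molar mass of Na2CrO4 = 161.98 g/mol → mol Na2CrO4 = 15.6 / 161.98 = 0.09631
n = 0.3829 / 0.09631 = 3.98 ≈ 4 → Na2CrO4·4H2O

Na2CrO4·4H2O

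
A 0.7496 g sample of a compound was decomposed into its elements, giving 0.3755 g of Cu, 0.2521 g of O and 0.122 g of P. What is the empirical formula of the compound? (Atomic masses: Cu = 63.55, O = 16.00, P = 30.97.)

Cu: 0.3755 g ÷ 63.55 g/mol = 0.005909 mol
O: 0.2521 g ÷ 16.00 g/mol = 0.01576 mol
P: 0.122 g ÷ 30.97 g/mol = 0.003939 mol
Divide by the smallest (0.003939 mol P): Cu 1.500, O 4.000, P 1.000
Scaling by 2: Cu 3.00, O 8.00, P 2.00 → Cu3O8P2

Cu3O8P2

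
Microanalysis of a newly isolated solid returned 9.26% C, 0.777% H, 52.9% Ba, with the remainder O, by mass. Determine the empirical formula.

C2H2BaO6

Assume 100 g: 9.26 g C, 0.777 g H, 52.9 g Ba, 37.06 g O.
n(C) = 9.26/12.01 = 0.771, n(H) = 0.777/1.008 = 0.7708, n(Ba) = 52.9/137.33 = 0.3852, n(O) = 37.06/16.00 = 2.316
Ratios (÷ 0.3852): C 2.002, H 2.001, Ba 1.000, O 6.013
Ratio ≈ 2:2:1:6, so the empirical formula is C2H2BaO6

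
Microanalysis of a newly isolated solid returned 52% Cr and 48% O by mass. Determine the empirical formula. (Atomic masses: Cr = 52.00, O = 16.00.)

CrO3

Assume 100 g: 52 g Cr, 48 g O.
Moles — Cr: 52 / 52.00 = 1 mol; O: 48 / 16.00 = 3 mol
Smallest is Cr at 1 mol; normalising gives Cr 1.000, O 3.000
→ CrO3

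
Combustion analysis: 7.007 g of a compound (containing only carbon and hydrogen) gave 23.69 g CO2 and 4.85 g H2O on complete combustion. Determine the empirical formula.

CH

mol C = 23.69 / 44.01 = 0.5383; mass C = 0.5383 × 12.01 = 6.465 g
mol H = 2 × (4.85 / 18.02) = 0.5383; mass H = 0.5383 × 1.008 = 0.5426 g
Smallest is C at 0.5383 mol; normalising gives C 1.000, H 1.000
≈ 1:1 → CH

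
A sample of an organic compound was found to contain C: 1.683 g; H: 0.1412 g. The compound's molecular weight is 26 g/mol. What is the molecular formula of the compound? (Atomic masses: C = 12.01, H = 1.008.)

C: 1.683 g ÷ 12.01 g/mol = 0.1401 mol
H: 0.1412 g ÷ 1.008 g/mol = 0.1401 mol
Smallest is H at 0.1401 mol; normalising gives C 1.000, H 1.000
Ratio ≈ 1:1, so the empirical formula is CH
Empirical-formula mass = 13.02 g/mol
n = 26 / 13.02 = 2.00 ≈ 2
Molecular formula = (CH)×2 = C2H2

C2H2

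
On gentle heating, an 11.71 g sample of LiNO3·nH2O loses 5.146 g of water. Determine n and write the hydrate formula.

Mass of anhydrous LiNO3 = 11.71 − 5.146 = 6.564 g
mol H2O = 5.146 / 18.02 = 0.2856
Molar mass of LiNO3 = 68.95 g/mol → mol LiNO3 = 6.564 / 68.95 = 0.0952
n = 0.2856 / 0.0952 = 3.00 ≈ 3 → LiNO3·3H2O

LiNO3·3H2O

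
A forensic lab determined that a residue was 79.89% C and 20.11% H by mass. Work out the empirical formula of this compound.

CH3

Assume 100 g: 79.89 g C, 20.11 g H.
n(C) = 79.89/12.01 = 6.652, n(H) = 20.11/1.008 = 19.95
Smallest is C at 6.652 mol; normalising gives C 1.000, H 2.999
Ratio ≈ 1:3, so the empirical formula is CH3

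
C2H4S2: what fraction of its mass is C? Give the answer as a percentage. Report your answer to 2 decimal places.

26.05%

Molar mass = 2(12.01) + 4(1.008) + 2(32.07) = 92.192 g/mol
Mass of C per mole = 2 × 12.01 = 24.020 g
% C = 24.020 / 92.192 × 100 = 26.05%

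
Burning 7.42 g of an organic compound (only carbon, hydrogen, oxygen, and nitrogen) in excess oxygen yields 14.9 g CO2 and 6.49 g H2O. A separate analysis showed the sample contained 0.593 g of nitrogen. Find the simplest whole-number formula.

mol C = 14.9 / 44.01 = 0.3386; mass C = 0.3386 × 12.01 = 4.066 g
mol H = 2 × (6.49 / 18.02) = 0.7203; mass H = 0.7203 × 1.008 = 0.7261 g
mol N = 0.593 / 14.01 = 0.04233
mass O = 7.42 − (5.385) = 2.035 g → mol O = 0.1272
Ratios (÷ 0.04233): C 7.999, H 17.018, N 1.000, O 3.005
≈ 8:17:1:3 → C8H17NO3

C8H17NO3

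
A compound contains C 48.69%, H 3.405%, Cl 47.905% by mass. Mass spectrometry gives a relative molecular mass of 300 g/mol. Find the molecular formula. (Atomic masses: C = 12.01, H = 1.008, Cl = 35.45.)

Assume 100 g: 48.69 g C, 3.405 g H, 47.905 g Cl.
Moles — C: 48.69 / 12.01 = 4.054 mol; H: 3.405 / 1.008 = 3.378 mol; Cl: 47.905 / 35.45 = 1.351 mol
Smallest is Cl at 1.351 mol; normalising gives C 3.000, H 2.500, Cl 1.000
×2: C 6.00, H 5.00, Cl 2.00 → C6H5Cl2
Empirical-formula mass = 148.00 g/mol
n = 300 / 148.00 = 2.03 ≈ 2
Molecular formula = (C6H5Cl2)×2 = C12H10Cl4

C12H10Cl4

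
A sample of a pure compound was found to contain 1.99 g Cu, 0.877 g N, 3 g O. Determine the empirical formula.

CuN2O6

Cu: 1.99 g ÷ 63.55 g/mol = 0.03131 mol
N: 0.877 g ÷ 14.01 g/mol = 0.0626 mol
O: 3 g ÷ 16.00 g/mol = 0.1875 mol
Ratios (÷ 0.03131): Cu 1.000, N 1.999, O 5.988
≈ 1:2:6 → CuN2O6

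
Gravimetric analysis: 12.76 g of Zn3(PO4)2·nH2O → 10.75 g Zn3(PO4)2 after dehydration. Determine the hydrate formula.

Mass of water lost = 12.76 − 10.75 = 2.01 g → 2.01 / 18.02 = 0.1115 mol H2O
Molar mass of Zn3(PO4)2 = 386.08 g/mol → mol Zn3(PO4)2 = 10.75 / 386.08 = 0.02784
n = 0.1115 / 0.02784 = 4.01 ≈ 4 → Zn3(PO4)2·4H2O

Zn3(PO4)2·4H2O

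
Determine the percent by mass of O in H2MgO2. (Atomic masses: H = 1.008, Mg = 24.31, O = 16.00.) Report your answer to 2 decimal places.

54.86%

Molar mass = 2(1.008) + 1(24.31) + 2(16.00) = 58.326 g/mol
Mass of O per mole = 2 × 16.00 = 32.000 g
% O = 32.000 / 58.326 × 100 = 54.86%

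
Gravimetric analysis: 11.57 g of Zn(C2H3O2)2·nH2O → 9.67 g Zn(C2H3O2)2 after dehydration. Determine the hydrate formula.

Mass of water lost = 11.57 − 9.67 = 1.9 g → 1.9 / 18.02 = 0.1054 mol H2O
Molar mass of Zn(C2H3O2)2 = 183.47 g/mol → mol Zn(C2H3O2)2 = 9.67 / 183.47 = 0.05271
n = 0.1054 / 0.05271 = 2.00 ≈ 2 → Zn(C2H3O2)2·2H2O

Zn(C2H3O2)2·2H2O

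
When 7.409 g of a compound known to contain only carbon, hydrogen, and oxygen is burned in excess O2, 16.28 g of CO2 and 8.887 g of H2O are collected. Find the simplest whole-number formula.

C3H8O

mol C = 16.28 / 44.01 = 0.3699; mass C = 0.3699 × 12.01 = 4.443 g
mol H = 2 × (8.887 / 18.02) = 0.9863; mass H = 0.9863 × 1.008 = 0.9942 g
mass O = 7.409 − (5.437) = 1.972 g → mol O = 0.1233
Ratios (÷ 0.1233): C 3.001, H 8.003, O 1.000
Ratio ≈ 3:8:1, so the empirical formula is C3H8O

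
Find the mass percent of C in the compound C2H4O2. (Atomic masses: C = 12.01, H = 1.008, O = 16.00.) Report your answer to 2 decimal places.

Molar mass = 2(12.01) + 4(1.008) + 2(16.00) = 60.052 g/mol
Mass of C per mole = 2 × 12.01 = 24.020 g
% C = 24.020 / 60.052 × 100 = 40.00%

40.00%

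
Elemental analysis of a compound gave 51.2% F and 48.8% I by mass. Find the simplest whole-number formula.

Assume 100 g: 51.2 g F, 48.8 g I.
n(F) = 51.2/19.00 = 2.695, n(I) = 48.8/126.90 = 0.3846
Divide by the smallest (0.3846 mol I): F 7.007, I 1.000
→ F7I

F7I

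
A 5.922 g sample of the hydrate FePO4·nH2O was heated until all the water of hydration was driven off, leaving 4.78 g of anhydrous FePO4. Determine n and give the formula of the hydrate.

Mass of water lost = 5.922 − 4.78 = 1.142 g → 1.142 / 18.02 = 0.06337 mol H2O
Molar mass of FePO4 = 150.82 g/mol → mol FePO4 = 4.78 / 150.82 = 0.03169
n = 0.06337 / 0.03169 = 2.00 ≈ 2 → FePO4·2H2O

FePO4·2H2O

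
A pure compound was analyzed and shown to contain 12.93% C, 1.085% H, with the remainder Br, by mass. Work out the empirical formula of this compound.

Assume 100 g: 12.93 g C, 1.085 g H, 85.985 g Br.
n(C) = 12.93/12.01 = 1.077, n(H) = 1.085/1.008 = 1.076, n(Br) = 85.985/79.90 = 1.076
Ratios (÷ 1.076): C 1.000, H 1.000, Br 1.000
Ratio ≈ 1:1:1, so the empirical formula is CHBr

CHBr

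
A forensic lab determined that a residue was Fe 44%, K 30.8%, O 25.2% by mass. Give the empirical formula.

Assume 100 g: 44 g Fe, 30.8 g K, 25.2 g O.
Fe: 44 g ÷ 55.85 g/mol = 0.7878 mol
K: 30.8 g ÷ 39.10 g/mol = 0.7877 mol
O: 25.2 g ÷ 16.00 g/mol = 1.575 mol
Ratios (÷ 0.7877): Fe 1.000, K 1.000, O 1.999
≈ 1:1:2 → FeKO2

FeKO2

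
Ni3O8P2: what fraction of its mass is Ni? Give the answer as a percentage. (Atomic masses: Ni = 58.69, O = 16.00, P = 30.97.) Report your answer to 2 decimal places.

Molar mass = 3(58.69) + 8(16.00) + 2(30.97) = 366.010 g/mol
Mass of Ni per mole = 3 × 58.69 = 176.070 g
% Ni = 176.070 / 366.010 × 100 = 48.11%

48.11%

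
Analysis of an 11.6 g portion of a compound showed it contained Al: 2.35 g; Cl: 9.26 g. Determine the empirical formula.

AlCl3

Moles — Al: 2.35 / 26.98 = 0.0871 mol; Cl: 9.26 / 35.45 = 0.2612 mol
Ratios (÷ 0.0871): Al 1.000, Cl 2.999
→ AlCl3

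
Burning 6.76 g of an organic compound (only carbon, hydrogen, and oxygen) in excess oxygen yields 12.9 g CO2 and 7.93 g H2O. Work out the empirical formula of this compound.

C2H6O

mol C = 12.9 / 44.01 = 0.2931; mass C = 0.2931 × 12.01 = 3.520 g
mol H = 2 × (7.93 / 18.02) = 0.8801; mass H = 0.8801 × 1.008 = 0.8872 g
mass O = 6.76 − (4.407) = 2.353 g → mol O = 0.1470
Ratios (÷ 0.147): C 1.994, H 5.986, O 1.000
→ C2H6O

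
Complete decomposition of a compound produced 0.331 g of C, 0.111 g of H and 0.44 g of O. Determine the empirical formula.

CH4O

C: 0.331 g ÷ 12.01 g/mol = 0.02756 mol
H: 0.111 g ÷ 1.008 g/mol = 0.1101 mol
O: 0.44 g ÷ 16.00 g/mol = 0.0275 mol
Ratios (÷ 0.0275): C 1.002, H 4.004, O 1.000
→ CH4O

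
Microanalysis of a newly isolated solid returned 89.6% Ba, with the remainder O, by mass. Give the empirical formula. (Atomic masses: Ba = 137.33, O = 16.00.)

BaO

Assume 100 g: 89.6 g Ba, 10.4 g O.
Moles — Ba: 89.6 / 137.33 = 0.6524 mol; O: 10.4 / 16.00 = 0.65 mol
Smallest is O at 0.65 mol; normalising gives Ba 1.004, O 1.000
≈ 1:1 → BaO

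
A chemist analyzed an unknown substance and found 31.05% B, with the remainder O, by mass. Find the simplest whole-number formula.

B2O3

Assume 100 g: 31.05 g B, 68.95 g O.
Moles — B: 31.05 / 10.81 = 2.872 mol; O: 68.95 / 16.00 = 4.309 mol
Smallest is B at 2.872 mol; normalising gives B 1.000, O 1.500
Multiply by 2: B 2.00, O 3.00 → B2O3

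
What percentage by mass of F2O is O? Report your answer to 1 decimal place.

Molar mass = 2(19.00) + 1(16.00) = 54.000 g/mol
Mass of O per mole = 1 × 16.00 = 16.000 g
% O = 16.000 / 54.000 × 100 = 29.6%

29.6%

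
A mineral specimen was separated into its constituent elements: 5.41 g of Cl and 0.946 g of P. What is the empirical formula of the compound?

n(Cl) = 5.41/35.45 = 0.1526, n(P) = 0.946/30.97 = 0.03055
Divide by the smallest (0.03055 mol P): Cl 4.996, P 1.000
→ Cl5P

Cl5P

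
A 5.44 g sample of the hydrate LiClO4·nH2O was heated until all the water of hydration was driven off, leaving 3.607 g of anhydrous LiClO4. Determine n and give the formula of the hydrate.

LiClO4·3H2O

Mass of water lost = 5.44 − 3.607 = 1.833 g → 1.833 / 18.02 = 0.1017 mol H2O
Molar mass of LiClO4 = 106.39 g/mol → mol LiClO4 = 3.607 / 106.39 = 0.0339
n = 0.1017 / 0.0339 = 3.00 ≈ 3 → LiClO4·3H2O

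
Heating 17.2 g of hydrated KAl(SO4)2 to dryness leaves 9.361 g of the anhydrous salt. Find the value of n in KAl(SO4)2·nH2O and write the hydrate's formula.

Mass of water lost = 17.2 − 9.361 = 7.839 g → 7.839 / 18.02 = 0.435 mol H2O
Molar mass of KAl(SO4)2 = 258.22 g/mol → mol KAl(SO4)2 = 9.361 / 258.22 = 0.03625
n = 0.435 / 0.03625 = 12.00 ≈ 12 → KAl(SO4)2·12H2O

KAl(SO4)2·12H2O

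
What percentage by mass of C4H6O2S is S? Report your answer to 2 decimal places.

27.14%

Molar mass = 4(12.01) + 6(1.008) + 2(16.00) + 1(32.07) = 118.158 g/mol
Mass of S per mole = 1 × 32.07 = 32.070 g
% S = 32.070 / 118.158 × 100 = 27.14%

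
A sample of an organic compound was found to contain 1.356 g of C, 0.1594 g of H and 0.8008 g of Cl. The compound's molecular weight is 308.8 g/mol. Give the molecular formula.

n(C) = 1.356/12.01 = 0.1129, n(H) = 0.1594/1.008 = 0.1581, n(Cl) = 0.8008/35.45 = 0.02259
Ratios (÷ 0.02259): C 4.998, H 7.000, Cl 1.000
→ C5H7Cl
Empirical-formula mass = 102.56 g/mol
n = 308.8 / 102.56 = 3.01 ≈ 3
Molecular formula = (C5H7Cl)×3 = C15H21Cl3

C15H21Cl3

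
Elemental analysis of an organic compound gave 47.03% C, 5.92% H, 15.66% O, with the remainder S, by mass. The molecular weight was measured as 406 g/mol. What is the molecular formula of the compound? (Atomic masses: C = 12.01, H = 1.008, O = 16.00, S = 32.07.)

C16H24O4S4

Assume 100 g: 47.03 g C, 5.92 g H, 15.66 g O, 31.39 g S.
n(C) = 47.03/12.01 = 3.916, n(H) = 5.92/1.008 = 5.873, n(O) = 15.66/16.00 = 0.9788, n(S) = 31.39/32.07 = 0.9788
Ratios (÷ 0.9788): C 4.001, H 6.001, O 1.000, S 1.000
Ratio ≈ 4:6:1:1, so the empirical formula is C4H6OS
Empirical-formula mass = 102.16 g/mol
n = 406 / 102.16 = 3.97 ≈ 4
Molecular formula = (C4H6OS)×4 = C16H24O4S4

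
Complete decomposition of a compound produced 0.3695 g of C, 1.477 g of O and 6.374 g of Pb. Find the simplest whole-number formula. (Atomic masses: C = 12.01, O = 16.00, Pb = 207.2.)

CO3Pb

C: 0.3695 g ÷ 12.01 g/mol = 0.03077 mol
O: 1.477 g ÷ 16.00 g/mol = 0.09231 mol
Pb: 6.374 g ÷ 207.2 g/mol = 0.03076 mol
Smallest is Pb at 0.03076 mol; normalising gives C 1.000, O 3.001, Pb 1.000
→ CO3Pb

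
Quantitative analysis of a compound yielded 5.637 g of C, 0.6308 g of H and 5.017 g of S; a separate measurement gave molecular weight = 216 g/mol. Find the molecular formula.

C9H12S3

C: 5.637 g ÷ 12.01 g/mol = 0.4694 mol
H: 0.6308 g ÷ 1.008 g/mol = 0.6258 mol
S: 5.017 g ÷ 32.07 g/mol = 0.1564 mol
Ratios (÷ 0.1564): C 3.000, H 4.000, S 1.000
≈ 3:4:1 → C3H4S
Empirical-formula mass = 72.13 g/mol
n = 216 / 72.13 = 2.99 ≈ 3
Molecular formula = (C3H4S)×3 = C9H12S3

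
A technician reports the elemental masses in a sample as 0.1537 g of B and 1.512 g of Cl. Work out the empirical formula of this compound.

BCl3

B: 0.1537 g ÷ 10.81 g/mol = 0.01422 mol
Cl: 1.512 g ÷ 35.45 g/mol = 0.04265 mol
Ratios (÷ 0.01422): B 1.000, Cl 3.000
Ratio ≈ 1:3, so the empirical formula is BCl3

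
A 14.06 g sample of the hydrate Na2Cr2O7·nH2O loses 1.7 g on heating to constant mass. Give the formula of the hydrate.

Na2Cr2O7·2H2O

Mass of anhydrous Na2Cr2O7 = 14.06 − 1.7 = 12.36 g
mol H2O = 1.7 / 18.02 = 0.09434
Molar mass of Na2Cr2O7 = 261.98 g/mol → mol Na2Cr2O7 = 12.36 / 261.98 = 0.04718
n = 0.09434 / 0.04718 = 2.00 ≈ 2 → Na2Cr2O7·2H2O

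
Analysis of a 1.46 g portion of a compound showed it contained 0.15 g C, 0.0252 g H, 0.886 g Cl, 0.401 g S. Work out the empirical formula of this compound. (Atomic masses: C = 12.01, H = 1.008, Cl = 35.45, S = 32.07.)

n(C) = 0.15/12.01 = 0.01249, n(H) = 0.0252/1.008 = 0.025, n(Cl) = 0.886/35.45 = 0.02499, n(S) = 0.401/32.07 = 0.0125
Ratios (÷ 0.01249): C 1.000, H 2.002, Cl 2.001, S 1.001
≈ 1:2:2:1 → CH2Cl2S

CH2Cl2S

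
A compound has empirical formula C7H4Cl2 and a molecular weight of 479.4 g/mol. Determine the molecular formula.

Empirical-formula mass = 159.00 g/mol
n = 479.4 / 159.00 = 3.02 ≈ 3
Molecular formula = (C7H4Cl2)3 = C21H12Cl6

C21H12Cl6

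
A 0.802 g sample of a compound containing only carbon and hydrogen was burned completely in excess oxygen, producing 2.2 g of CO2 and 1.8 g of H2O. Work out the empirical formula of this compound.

CH4

mol C = 2.2 / 44.01 = 0.04999; mass C = 0.04999 × 12.01 = 0.6004 g
mol H = 2 × (1.8 / 18.02) = 0.1998; mass H = 0.1998 × 1.008 = 0.2014 g
Divide by the smallest (0.04999 mol C): C 1.000, H 3.996
→ CH4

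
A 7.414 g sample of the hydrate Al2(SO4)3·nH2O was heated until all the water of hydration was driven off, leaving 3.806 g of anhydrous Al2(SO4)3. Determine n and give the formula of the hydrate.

Mass of water lost = 7.414 − 3.806 = 3.608 g → 3.608 / 18.02 = 0.2002 mol H2O
Molar mass of Al2(SO4)3 = 342.17 g/mol → mol Al2(SO4)3 = 3.806 / 342.17 = 0.01112
n = 0.2002 / 0.01112 = 18.00 ≈ 18 → Al2(SO4)3·18H2O

Al2(SO4)3·18H2O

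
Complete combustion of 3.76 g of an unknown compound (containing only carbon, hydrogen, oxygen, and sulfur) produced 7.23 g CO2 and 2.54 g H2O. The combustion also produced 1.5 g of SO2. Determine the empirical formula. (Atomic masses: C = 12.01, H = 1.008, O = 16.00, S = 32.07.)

mol C = 7.23 / 44.01 = 0.1643; mass C = 0.1643 × 12.01 = 1.973 g
mol H = 2 × (2.54 / 18.02) = 0.2819; mass H = 0.2819 × 1.008 = 0.2842 g
mol S = 1.5 / 64.07 = 0.02341; mass S = 0.7508 g
mass O = 3.76 − (3.008) = 0.7520 g → mol O = 0.04700
Ratios (÷ 0.02341): C 7.017, H 12.041, O 2.008, S 1.000
≈ 7:12:2:1 → C7H12O2S

C7H12O2S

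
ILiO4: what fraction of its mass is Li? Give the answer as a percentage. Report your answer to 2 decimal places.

Molar mass = 1(126.90) + 1(6.94) + 4(16.00) = 197.840 g/mol
Mass of Li per mole = 1 × 6.94 = 6.940 g
% Li = 6.940 / 197.840 × 100 = 3.51%

3.51%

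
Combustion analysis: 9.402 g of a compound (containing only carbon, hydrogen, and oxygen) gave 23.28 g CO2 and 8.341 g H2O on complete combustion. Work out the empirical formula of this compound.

mol C = 23.28 / 44.01 = 0.5290; mass C = 0.5290 × 12.01 = 6.353 g
mol H = 2 × (8.341 / 18.02) = 0.9257; mass H = 0.9257 × 1.008 = 0.9332 g
mass O = 9.402 − (7.286) = 2.116 g → mol O = 0.1322
Divide by the smallest (0.1322 mol O): C 4.000, H 7.000, O 1.000
≈ 4:7:1 → C4H7O

C4H7O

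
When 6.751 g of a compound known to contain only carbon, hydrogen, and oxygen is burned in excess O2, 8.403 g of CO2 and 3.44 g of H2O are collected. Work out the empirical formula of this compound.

C3H6O4

mol C = 8.403 / 44.01 = 0.1909; mass C = 0.1909 × 12.01 = 2.293 g
mol H = 2 × (3.44 / 18.02) = 0.3818; mass H = 0.3818 × 1.008 = 0.3849 g
mass O = 6.751 − (2.678) = 4.073 g → mol O = 0.2546
Smallest is C at 0.1909 mol; normalising gives C 1.000, H 2.000, O 1.333
Scaling by 3: C 3.00, H 6.00, O 4.00 → C3H6O4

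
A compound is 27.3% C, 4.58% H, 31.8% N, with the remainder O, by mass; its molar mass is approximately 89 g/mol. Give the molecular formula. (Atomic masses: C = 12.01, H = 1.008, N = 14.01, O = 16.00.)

Assume 100 g: 27.3 g C, 4.58 g H, 31.8 g N, 36.32 g O.
Moles — C: 27.3 / 12.01 = 2.273 mol; H: 4.58 / 1.008 = 4.544 mol; N: 31.8 / 14.01 = 2.27 mol; O: 36.32 / 16.00 = 2.27 mol
Smallest is N at 2.27 mol; normalising gives C 1.001, H 2.002, N 1.000, O 1.000
Ratio ≈ 1:2:1:1, so the empirical formula is CH2NO
Empirical-formula mass = 44.04 g/mol
n = 89 / 44.04 = 2.02 ≈ 2
Molecular formula = (CH2NO)×2 = C2H4N2O2

C2H4N2O2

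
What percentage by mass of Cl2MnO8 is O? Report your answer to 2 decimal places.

Molar mass = 2(35.45) + 1(54.94) + 8(16.00) = 253.840 g/mol
Mass of O per mole = 8 × 16.00 = 128.000 g
% O = 128.000 / 253.840 × 100 = 50.43%

50.43%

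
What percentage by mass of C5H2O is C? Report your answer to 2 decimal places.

Molar mass = 5(12.01) + 2(1.008) + 1(16.00) = 78.066 g/mol
Mass of C per mole = 5 × 12.01 = 60.050 g
% C = 60.050 / 78.066 × 100 = 76.92%

76.92%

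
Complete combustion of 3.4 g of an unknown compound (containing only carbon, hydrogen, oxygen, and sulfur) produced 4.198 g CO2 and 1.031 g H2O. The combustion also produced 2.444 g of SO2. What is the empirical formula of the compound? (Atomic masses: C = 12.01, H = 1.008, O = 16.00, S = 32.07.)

C5H6O3S2

mol C = 4.198 / 44.01 = 0.09539; mass C = 0.09539 × 12.01 = 1.146 g
mol H = 2 × (1.031 / 18.02) = 0.1144; mass H = 0.1144 × 1.008 = 0.1153 g
mol S = 2.444 / 64.07 = 0.03815; mass S = 1.223 g
mass O = 3.4 − (2.484) = 0.9157 g → mol O = 0.05723
Smallest is S at 0.03815 mol; normalising gives C 2.501, H 3.000, O 1.500, S 1.000
×2: C 5.00, H 6.00, O 3.00, S 2.00 → C5H6O3S2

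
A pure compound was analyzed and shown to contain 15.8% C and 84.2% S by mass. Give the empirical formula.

CS2

Assume 100 g: 15.8 g C, 84.2 g S.
C: 15.8 g ÷ 12.01 g/mol = 1.316 mol
S: 84.2 g ÷ 32.07 g/mol = 2.626 mol
Ratios (÷ 1.316): C 1.000, S 1.996
≈ 1:2 → CS2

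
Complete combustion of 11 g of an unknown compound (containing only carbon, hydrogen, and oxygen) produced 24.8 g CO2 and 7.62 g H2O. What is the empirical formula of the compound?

mol C = 24.8 / 44.01 = 0.5635; mass C = 0.5635 × 12.01 = 6.768 g
mol H = 2 × (7.62 / 18.02) = 0.8457; mass H = 0.8457 × 1.008 = 0.8525 g
mass O = 11 − (7.620) = 3.380 g → mol O = 0.2112
Divide by the smallest (0.2112 mol O): C 2.668, H 4.004, O 1.000
Scaling by 3: C 8.00, H 12.01, O 3.00 → C8H12O3

C8H12O3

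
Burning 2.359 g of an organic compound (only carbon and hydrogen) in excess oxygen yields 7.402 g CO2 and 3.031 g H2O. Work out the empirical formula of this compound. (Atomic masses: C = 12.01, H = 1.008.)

mol C = 7.402 / 44.01 = 0.1682; mass C = 0.1682 × 12.01 = 2.020 g
mol H = 2 × (3.031 / 18.02) = 0.3364; mass H = 0.3364 × 1.008 = 0.3391 g
Divide by the smallest (0.1682 mol C): C 1.000, H 2.000
→ CH2

CH2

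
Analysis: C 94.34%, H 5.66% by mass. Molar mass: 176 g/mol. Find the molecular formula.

Assume 100 g: 94.34 g C, 5.66 g H.
Moles — C: 94.34 / 12.01 = 7.855 mol; H: 5.66 / 1.008 = 5.615 mol
Divide by the smallest (5.615 mol H): C 1.399, H 1.000
Multiply by 5: C 6.99, H 5.00 → C7H5
Empirical-formula mass = 89.11 g/mol
n = 176 / 89.11 = 1.98 ≈ 2
Molecular formula = (C7H5)×2 = C14H10

C14H10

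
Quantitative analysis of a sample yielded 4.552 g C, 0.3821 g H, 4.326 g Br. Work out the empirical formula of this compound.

Moles — C: 4.552 / 12.01 = 0.379 mol; H: 0.3821 / 1.008 = 0.3791 mol; Br: 4.326 / 79.90 = 0.05414 mol
Ratios (÷ 0.05414): C 7.000, H 7.001, Br 1.000
≈ 7:7:1 → C7H7Br

C7H7Br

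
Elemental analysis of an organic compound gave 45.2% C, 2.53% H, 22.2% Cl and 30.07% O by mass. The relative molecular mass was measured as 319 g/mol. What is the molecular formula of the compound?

C12H8Cl2O6

Assume 100 g: 45.2 g C, 2.53 g H, 22.2 g Cl, 30.07 g O.
Moles — C: 45.2 / 12.01 = 3.764 mol; H: 2.53 / 1.008 = 2.51 mol; Cl: 22.2 / 35.45 = 0.6262 mol; O: 30.07 / 16.00 = 1.879 mol
Ratios (÷ 0.6262): C 6.010, H 4.008, Cl 1.000, O 3.001
≈ 6:4:1:3 → C6H4ClO3
Empirical-formula mass = 159.54 g/mol
n = 319 / 159.54 = 2.00 ≈ 2
Molecular formula = (C6H4ClO3)×2 = C12H8Cl2O6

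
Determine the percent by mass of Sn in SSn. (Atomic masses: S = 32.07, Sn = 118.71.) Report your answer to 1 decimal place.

78.7%

Molar mass = 1(32.07) + 1(118.71) = 150.780 g/mol
Mass of Sn per mole = 1 × 118.71 = 118.710 g
% Sn = 118.710 / 150.780 × 100 = 78.7%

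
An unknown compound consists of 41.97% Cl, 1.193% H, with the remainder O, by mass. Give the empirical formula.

Assume 100 g: 41.97 g Cl, 1.193 g H, 56.837 g O.
n(Cl) = 41.97/35.45 = 1.184, n(H) = 1.193/1.008 = 1.184, n(O) = 56.837/16.00 = 3.552
Ratios (÷ 1.184): Cl 1.000, H 1.000, O 3.001
→ ClHO3

ClHO3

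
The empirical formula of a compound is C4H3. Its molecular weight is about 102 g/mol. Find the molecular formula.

Empirical-formula mass = 51.06 g/mol
n = 102 / 51.06 = 2.00 ≈ 2
Molecular formula = (C4H3)2 = C8H6

C8H6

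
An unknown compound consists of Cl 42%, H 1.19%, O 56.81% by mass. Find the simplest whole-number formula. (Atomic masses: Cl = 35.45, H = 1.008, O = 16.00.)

Assume 100 g: 42 g Cl, 1.19 g H, 56.81 g O.
Cl: 42 g ÷ 35.45 g/mol = 1.185 mol
H: 1.19 g ÷ 1.008 g/mol = 1.181 mol
O: 56.81 g ÷ 16.00 g/mol = 3.551 mol
Ratios (÷ 1.181): Cl 1.004, H 1.000, O 3.008
Ratio ≈ 1:1:3, so the empirical formula is ClHO3

ClHO3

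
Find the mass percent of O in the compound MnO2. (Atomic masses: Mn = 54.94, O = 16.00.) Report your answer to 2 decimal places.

Molar mass = 1(54.94) + 2(16.00) = 86.940 g/mol
Mass of O per mole = 2 × 16.00 = 32.000 g
% O = 32.000 / 86.940 × 100 = 36.81%

36.81%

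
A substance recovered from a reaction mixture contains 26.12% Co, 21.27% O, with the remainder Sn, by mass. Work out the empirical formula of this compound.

Assume 100 g: 26.12 g Co, 21.27 g O, 52.61 g Sn.
Co: 26.12 g ÷ 58.93 g/mol = 0.4432 mol
O: 21.27 g ÷ 16.00 g/mol = 1.329 mol
Sn: 52.61 g ÷ 118.71 g/mol = 0.4432 mol
Smallest is Sn at 0.4432 mol; normalising gives Co 1.000, O 3.000, Sn 1.000
≈ 1:3:1 → CoO3Sn

CoO3Sn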